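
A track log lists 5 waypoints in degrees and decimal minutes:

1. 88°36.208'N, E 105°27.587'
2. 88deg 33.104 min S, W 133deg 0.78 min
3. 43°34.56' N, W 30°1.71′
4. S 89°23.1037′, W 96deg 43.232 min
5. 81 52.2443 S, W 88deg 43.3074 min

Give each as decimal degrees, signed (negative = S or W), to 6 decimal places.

1. 88.603467, 105.459783
2. -88.551733, -133.013000
3. 43.576000, -30.028500
4. -89.385062, -96.720533
5. -81.870738, -88.721790

Point 1:
  Latitude: 36.208′ = 0.603467°; total 88.6034667
  N → positive
  Lon: 27.587′ = 0.459783°; total 105.4597833
  E ⇒ keep positive
Point 2:
  Lat: 33.104′ = 0.551733°; total 88.5517333
  S ⇒ negate
  λ: 133 + 0.78/60 = 133.0130000
  W → negative
Point 3:
  φ: 43 + 34.56/60 = 43.5760000
  N → positive
  Lon: 30 + 1.71/60 = 30.0285000
  W ⇒ negate
Point 4:
  Latitude: 89 + 23.1037/60 = 89.3850617
  S ⇒ negate
  Lon: 96 + 43.232/60 = 96.7205333
  W → negative
Point 5:
  Latitude: 52.2443′ = 0.870738°; total 81.8707383
  S → negative
  Longitude: 88 + 43.3074/60 = 88.7217900
  hemisphere W, so the sign is −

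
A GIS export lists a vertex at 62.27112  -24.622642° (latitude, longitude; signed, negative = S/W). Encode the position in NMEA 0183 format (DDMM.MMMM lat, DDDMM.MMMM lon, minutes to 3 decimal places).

6216.267,N / 02437.359,W

φ: 62° + 0.271120 × 60 = 62° 16.26720′
Longitude is negative → W; |value| = 24.622642
Longitude: 24° + 0.622642 × 60 = 24° 37.35852′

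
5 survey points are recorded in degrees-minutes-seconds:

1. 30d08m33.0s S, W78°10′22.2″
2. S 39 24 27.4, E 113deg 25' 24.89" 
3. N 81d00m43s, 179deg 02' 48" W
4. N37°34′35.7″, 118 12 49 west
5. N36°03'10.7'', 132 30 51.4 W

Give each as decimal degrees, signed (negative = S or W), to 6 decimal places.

Point 1:
  φ: 30° + 8/60 + 33/3600 = 30 + 0.133333 + 0.009167 = 30.1425000
  S → negative
  Longitude: 78° + 10/60 + 22.2/3600 = 78 + 0.166667 + 0.006167 = 78.1728333
  W ⇒ negate
Point 2:
  Lat: 24′ + 27.4″ = 24.45667′; 39 + 24.45667/60 = 39.4076111
  S → negative
  Longitude: 25′ + 24.89″ = 25.41483′; 113 + 25.41483/60 = 113.4235806
  E ⇒ keep positive
Point 3:
  Lat: 81 + 0/60 + 43/3600 = 81.0119444
  N ⇒ keep positive
  Longitude: 179 + 2/60 + 48/3600 = 179.0466667
  hemisphere W, so the sign is −
Point 4:
  Latitude: 34′ + 35.7″ = 34.59500′; 37 + 34.59500/60 = 37.5765833
  N ⇒ keep positive
  Longitude: 118 + 12/60 + 49/3600 = 118.2136111
  W ⇒ negate
Point 5:
  Latitude: 36° + 3/60 + 10.7/3600 = 36 + 0.050000 + 0.002972 = 36.0529722
  N → positive
  Lon: 132 + 30/60 + 51.4/3600 = 132.5142778
  W → negative

1. -30.142500, -78.172833
2. -39.407611, 113.423581
3. 81.011944, -179.046667
4. 37.576583, -118.213611
5. 36.052972, -132.514278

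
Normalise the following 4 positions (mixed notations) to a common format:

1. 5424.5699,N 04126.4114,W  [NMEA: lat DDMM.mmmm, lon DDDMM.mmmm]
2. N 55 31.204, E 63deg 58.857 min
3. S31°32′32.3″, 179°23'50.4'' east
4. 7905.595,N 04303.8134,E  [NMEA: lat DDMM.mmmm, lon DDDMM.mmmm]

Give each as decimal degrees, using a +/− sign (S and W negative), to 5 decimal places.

1. 54.40950, -41.44019
2. 55.52007, 63.98095
3. -31.54231, 179.39733
4. 79.09325, 43.06356

Point 1:
  φ: split at 2 digits → 54° and 24.5699′; 54 + 24.5699/60 = 54.409498
  N → positive
  Longitude: split at 3 digits → 041° and 26.4114′; 41 + 26.4114/60 = 41.440190
  W → negative
Point 2:
  φ: 31.204′ = 0.520067°; total 55.520067
  N ⇒ keep positive
  λ: 63 + 58.857/60 = 63.980950
  E ⇒ keep positive
Point 3:
  φ: 32′ + 32.3″ = 32.53833′; 31 + 32.53833/60 = 31.542306
  S → negative
  Longitude: 179 + 23/60 + 50.4/3600 = 179.397333
  E → positive
Point 4:
  φ: degrees = first 2 digits = 79, minutes = 5.595; 79 + 5.595/60 = 79.093250
  N → positive
  Longitude: split at 3 digits → 043° and 3.8134′; 43 + 3.8134/60 = 43.063557
  E ⇒ keep positive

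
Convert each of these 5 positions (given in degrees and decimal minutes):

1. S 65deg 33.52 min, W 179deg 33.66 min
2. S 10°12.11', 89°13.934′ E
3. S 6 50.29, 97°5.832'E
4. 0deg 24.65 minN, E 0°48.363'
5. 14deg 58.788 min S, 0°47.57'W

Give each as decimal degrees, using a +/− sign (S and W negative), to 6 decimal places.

Point 1:
  Latitude: 65 + 33.52/60 = 65.5586667
  hemisphere S, so the sign is −
  Lon: 33.66′ = 0.561000°; total 179.5610000
  W ⇒ negate
Point 2:
  Lat: 10 + 12.11/60 = 10.2018333
  S → negative
  Longitude: 13.934′ = 0.232233°; total 89.2322333
  E → positive
Point 3:
  φ: 6 + 50.29/60 = 6.8381667
  hemisphere S, so the sign is −
  Lon: 5.832′ = 0.097200°; total 97.0972000
  E ⇒ keep positive
Point 4:
  φ: 24.65′ = 0.410833°; total 0.4108333
  N → positive
  Longitude: 0 + 48.363/60 = 0.8060500
  E ⇒ keep positive
Point 5:
  Lat: 58.788′ = 0.979800°; total 14.9798000
  S ⇒ negate
  λ: 0 + 47.57/60 = 0.7928333
  W ⇒ negate

1. -65.558667, -179.561000
2. -10.201833, 89.232233
3. -6.838167, 97.097200
4. 0.410833, 0.806050
5. -14.979800, -0.792833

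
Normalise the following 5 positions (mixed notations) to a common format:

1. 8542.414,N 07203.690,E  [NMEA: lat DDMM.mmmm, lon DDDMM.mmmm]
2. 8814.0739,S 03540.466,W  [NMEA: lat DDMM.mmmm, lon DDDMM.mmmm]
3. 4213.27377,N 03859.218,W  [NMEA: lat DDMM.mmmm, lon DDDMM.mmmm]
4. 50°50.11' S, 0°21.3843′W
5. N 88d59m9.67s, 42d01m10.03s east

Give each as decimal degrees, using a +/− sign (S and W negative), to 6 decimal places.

Point 1:
  Latitude: split at 2 digits → 85° and 42.414′; 85 + 42.414/60 = 85.7069000
  N → positive
  Lon: split at 3 digits → 072° and 3.69′; 72 + 3.69/60 = 72.0615000
  E ⇒ keep positive
Point 2:
  Latitude: degrees = first 2 digits = 88, minutes = 14.0739; 88 + 14.0739/60 = 88.2345650
  hemisphere S, so the sign is −
  Longitude: degrees = first 3 digits = 35, minutes = 40.466; 35 + 40.466/60 = 35.6744333
  W ⇒ negate
Point 3:
  Lat: split at 2 digits → 42° and 13.27377′; 42 + 13.27377/60 = 42.2212295
  N ⇒ keep positive
  Lon: degrees = first 3 digits = 38, minutes = 59.218; 38 + 59.218/60 = 38.9869667
  hemisphere W, so the sign is −
Point 4:
  Latitude: 50 + 50.11/60 = 50.8351667
  hemisphere S, so the sign is −
  λ: 0 + 21.3843/60 = 0.3564050
  W → negative
Point 5:
  Latitude: 59′ + 9.67″ = 59.16117′; 88 + 59.16117/60 = 88.9860194
  N ⇒ keep positive
  Longitude: 42 + 1/60 + 10.03/3600 = 42.0194528
  E ⇒ keep positive

1. 85.706900, 72.061500
2. -88.234565, -35.674433
3. 42.221230, -38.986967
4. -50.835167, -0.356405
5. 88.986019, 42.019453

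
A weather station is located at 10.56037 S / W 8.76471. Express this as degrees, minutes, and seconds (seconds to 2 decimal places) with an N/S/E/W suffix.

Lat: 0.560370° → 33.62220′; 0.62220 × 60 = 37.3320″
Lon: whole degrees 8; 45.88260′ → 45′ and 52.9560″

10°33′37.33″ S, 8°45′52.96″ W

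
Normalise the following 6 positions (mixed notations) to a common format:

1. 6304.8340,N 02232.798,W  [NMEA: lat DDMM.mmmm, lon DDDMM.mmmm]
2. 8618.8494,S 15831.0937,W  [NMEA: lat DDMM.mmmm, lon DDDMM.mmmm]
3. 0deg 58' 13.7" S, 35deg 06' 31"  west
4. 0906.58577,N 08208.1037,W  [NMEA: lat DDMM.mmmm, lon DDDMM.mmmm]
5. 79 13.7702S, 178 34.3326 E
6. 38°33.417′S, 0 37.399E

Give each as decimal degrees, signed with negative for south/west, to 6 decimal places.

1. 63.080567, -22.546633
2. -86.314157, -158.518228
3. -0.970472, -35.108611
4. 9.109763, -82.135062
5. -79.229503, 178.572210
6. -38.556950, 0.623317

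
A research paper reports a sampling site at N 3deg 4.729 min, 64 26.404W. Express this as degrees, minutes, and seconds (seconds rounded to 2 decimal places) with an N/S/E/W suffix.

φ: 4.72900′ → 4′ and 0.72900 × 60 = 43.7400″
λ: 26.40400′ → 26′ and 0.40400 × 60 = 24.2400″

3°04′43.74″ N, 64°26′24.24″ W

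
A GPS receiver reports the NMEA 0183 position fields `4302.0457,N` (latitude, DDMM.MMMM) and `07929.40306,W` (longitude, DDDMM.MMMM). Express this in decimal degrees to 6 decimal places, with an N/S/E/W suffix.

Latitude: split at 2 digits → 43° and 2.0457′; 43 + 2.0457/60 = 43.0340950
Longitude: degrees = first 3 digits = 79, minutes = 29.40306; 79 + 29.40306/60 = 79.4900510

43.034095° N, 79.490051° W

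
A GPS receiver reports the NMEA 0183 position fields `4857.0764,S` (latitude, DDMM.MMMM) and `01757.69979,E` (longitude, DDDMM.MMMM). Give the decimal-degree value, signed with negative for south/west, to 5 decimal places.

Lat: degrees = first 2 digits = 48, minutes = 57.0764; 48 + 57.0764/60 = 48.951273
hemisphere S, so the sign is −
Lon: split at 3 digits → 017° and 57.69979′; 17 + 57.69979/60 = 17.961663
E ⇒ keep positive

-48.95127, 17.96166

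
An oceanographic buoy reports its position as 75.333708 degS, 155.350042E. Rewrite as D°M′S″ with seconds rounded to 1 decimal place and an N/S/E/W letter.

φ: 0.333708° → 20.02248′; 0.02248 × 60 = 1.349″
λ: whole degrees 155; 21.00252′ → 21′ and 0.151″

75°20′1.3″ S, 155°21′0.2″ E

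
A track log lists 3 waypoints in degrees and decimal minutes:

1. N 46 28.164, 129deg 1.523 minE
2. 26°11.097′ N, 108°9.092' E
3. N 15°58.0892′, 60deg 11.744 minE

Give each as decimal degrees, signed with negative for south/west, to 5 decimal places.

1. 46.46940, 129.02538
2. 26.18495, 108.15153
3. 15.96815, 60.19573

Point 1:
  φ: 28.164′ = 0.469400°; total 46.469400
  N ⇒ keep positive
  Lon: 129 + 1.523/60 = 129.025383
  E → positive
Point 2:
  Lat: 26 + 11.097/60 = 26.184950
  N ⇒ keep positive
  λ: 9.092′ = 0.151533°; total 108.151533
  E → positive
Point 3:
  Lat: 58.0892′ = 0.968153°; total 15.968153
  N ⇒ keep positive
  Longitude: 11.744′ = 0.195733°; total 60.195733
  E ⇒ keep positive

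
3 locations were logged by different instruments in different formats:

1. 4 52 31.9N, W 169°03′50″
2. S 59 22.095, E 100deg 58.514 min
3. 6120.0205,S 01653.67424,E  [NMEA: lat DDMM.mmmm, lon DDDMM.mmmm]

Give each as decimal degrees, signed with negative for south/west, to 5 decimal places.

1. 4.87553, -169.06389
2. -59.36825, 100.97523
3. -61.33368, 16.89457

Point 1:
  Latitude: 52′ + 31.9″ = 52.53167′; 4 + 52.53167/60 = 4.875528
  N ⇒ keep positive
  Longitude: 169 + 3/60 + 50/3600 = 169.063889
  W ⇒ negate
Point 2:
  Lat: 59 + 22.095/60 = 59.368250
  S ⇒ negate
  λ: 58.514′ = 0.975233°; total 100.975233
  E ⇒ keep positive
Point 3:
  φ: degrees = first 2 digits = 61, minutes = 20.0205; 61 + 20.0205/60 = 61.333675
  hemisphere S, so the sign is −
  Longitude: split at 3 digits → 016° and 53.67424′; 16 + 53.67424/60 = 16.894571
  E → positive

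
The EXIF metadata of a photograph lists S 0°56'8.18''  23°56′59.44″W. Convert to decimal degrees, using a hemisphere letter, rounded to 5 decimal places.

φ: 0° + 56/60 + 8.18/3600 = 0 + 0.933333 + 0.002272 = 0.935606
Longitude: 23 + 56/60 + 59.44/3600 = 23.949844

0.93561° S, 23.94984° W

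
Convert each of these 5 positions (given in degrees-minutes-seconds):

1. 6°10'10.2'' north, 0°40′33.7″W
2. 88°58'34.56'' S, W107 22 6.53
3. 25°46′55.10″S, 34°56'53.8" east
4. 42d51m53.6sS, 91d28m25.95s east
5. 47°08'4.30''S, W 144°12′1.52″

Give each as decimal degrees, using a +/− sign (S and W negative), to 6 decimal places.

Point 1:
  φ: 10′ + 10.2″ = 10.17000′; 6 + 10.17000/60 = 6.1695000
  N → positive
  Longitude: 40′ + 33.7″ = 40.56167′; 0 + 40.56167/60 = 0.6760278
  W ⇒ negate
Point 2:
  φ: 58′ + 34.56″ = 58.57600′; 88 + 58.57600/60 = 88.9762667
  hemisphere S, so the sign is −
  Longitude: 22′ + 6.53″ = 22.10883′; 107 + 22.10883/60 = 107.3684806
  W ⇒ negate
Point 3:
  φ: 25° + 46/60 + 55.1/3600 = 25 + 0.766667 + 0.015306 = 25.7819722
  S → negative
  λ: 56′ + 53.8″ = 56.89667′; 34 + 56.89667/60 = 34.9482778
  E → positive
Point 4:
  Latitude: 42° + 51/60 + 53.6/3600 = 42 + 0.850000 + 0.014889 = 42.8648889
  hemisphere S, so the sign is −
  λ: 91 + 28/60 + 25.95/3600 = 91.4738750
  E ⇒ keep positive
Point 5:
  φ: 47° + 8/60 + 4.3/3600 = 47 + 0.133333 + 0.001194 = 47.1345278
  S → negative
  Longitude: 144 + 12/60 + 1.52/3600 = 144.2004222
  W ⇒ negate

1. 6.169500, -0.676028
2. -88.976267, -107.368481
3. -25.781972, 34.948278
4. -42.864889, 91.473875
5. -47.134528, -144.200422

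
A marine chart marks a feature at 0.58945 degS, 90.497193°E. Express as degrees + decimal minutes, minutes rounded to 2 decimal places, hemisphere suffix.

Latitude: minutes = (0.589450 − 0) × 60 = 35.3670
Longitude: 90° + 0.497193 × 60 = 90° 29.8316′

0° 35.37′ S, 90° 29.83′ E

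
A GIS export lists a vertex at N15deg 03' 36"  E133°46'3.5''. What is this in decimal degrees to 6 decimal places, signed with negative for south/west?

15.060000, 133.767639

φ: 15 + 3/60 + 36/3600 = 15.0600000
N → positive
Lon: 133 + 46/60 + 3.5/3600 = 133.7676389
E ⇒ keep positive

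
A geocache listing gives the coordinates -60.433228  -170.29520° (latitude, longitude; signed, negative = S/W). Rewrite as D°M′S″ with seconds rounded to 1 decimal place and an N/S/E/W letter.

60°25′59.6″ S, 170°17′42.7″ W

Latitude is negative → S; |value| = 60.433228
Latitude: whole degrees 60; 25.99368′ → 25′ and 59.621″
Longitude is negative → W; |value| = 170.295200
Longitude: 0.295200 × 60 = 17.71200′ → 17′, remainder × 60 = 42.720″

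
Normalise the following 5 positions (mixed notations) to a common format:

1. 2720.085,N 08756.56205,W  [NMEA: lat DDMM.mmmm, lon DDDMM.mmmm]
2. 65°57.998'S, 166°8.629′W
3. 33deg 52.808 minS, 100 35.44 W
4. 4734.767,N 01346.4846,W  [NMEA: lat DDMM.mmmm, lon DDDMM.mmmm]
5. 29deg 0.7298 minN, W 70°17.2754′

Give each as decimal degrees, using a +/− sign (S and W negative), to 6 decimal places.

1. 27.334750, -87.942701
2. -65.966633, -166.143817
3. -33.880133, -100.590667
4. 47.579450, -13.774743
5. 29.012163, -70.287923

Point 1:
  Latitude: degrees = first 2 digits = 27, minutes = 20.085; 27 + 20.085/60 = 27.3347500
  N ⇒ keep positive
  λ: degrees = first 3 digits = 87, minutes = 56.56205; 87 + 56.56205/60 = 87.9427008
  hemisphere W, so the sign is −
Point 2:
  φ: 65 + 57.998/60 = 65.9666333
  S ⇒ negate
  λ: 166 + 8.629/60 = 166.1438167
  W ⇒ negate
Point 3:
  φ: 33 + 52.808/60 = 33.8801333
  S ⇒ negate
  Longitude: 100 + 35.44/60 = 100.5906667
  hemisphere W, so the sign is −
Point 4:
  φ: degrees = first 2 digits = 47, minutes = 34.767; 47 + 34.767/60 = 47.5794500
  N → positive
  Longitude: split at 3 digits → 013° and 46.4846′; 13 + 46.4846/60 = 13.7747433
  W → negative
Point 5:
  φ: 29 + 0.7298/60 = 29.0121633
  N → positive
  Lon: 70 + 17.2754/60 = 70.2879233
  hemisphere W, so the sign is −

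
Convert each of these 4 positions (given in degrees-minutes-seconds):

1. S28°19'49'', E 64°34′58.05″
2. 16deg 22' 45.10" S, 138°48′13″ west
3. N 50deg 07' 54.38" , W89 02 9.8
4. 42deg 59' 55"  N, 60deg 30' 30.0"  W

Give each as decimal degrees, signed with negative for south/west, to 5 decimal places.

1. -28.33028, 64.58279
2. -16.37919, -138.80361
3. 50.13177, -89.03606
4. 42.99861, -60.50833

Point 1:
  Lat: 28 + 19/60 + 49/3600 = 28.330278
  S → negative
  Longitude: 64° + 34/60 + 58.05/3600 = 64 + 0.566667 + 0.016125 = 64.582792
  E → positive
Point 2:
  Lat: 22′ + 45.1″ = 22.75167′; 16 + 22.75167/60 = 16.379194
  S ⇒ negate
  Longitude: 138 + 48/60 + 13/3600 = 138.803611
  W ⇒ negate
Point 3:
  Lat: 50° + 7/60 + 54.38/3600 = 50 + 0.116667 + 0.015106 = 50.131772
  N → positive
  Longitude: 2′ + 9.8″ = 2.16333′; 89 + 2.16333/60 = 89.036056
  W ⇒ negate
Point 4:
  Lat: 42 + 59/60 + 55/3600 = 42.998611
  N ⇒ keep positive
  λ: 60° + 30/60 + 30/3600 = 60 + 0.500000 + 0.008333 = 60.508333
  hemisphere W, so the sign is −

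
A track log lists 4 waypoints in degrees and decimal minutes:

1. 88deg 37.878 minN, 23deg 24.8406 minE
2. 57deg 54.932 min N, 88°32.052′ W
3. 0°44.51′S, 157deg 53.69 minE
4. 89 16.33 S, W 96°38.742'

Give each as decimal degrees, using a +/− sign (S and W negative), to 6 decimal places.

Point 1:
  φ: 37.878′ = 0.631300°; total 88.6313000
  N ⇒ keep positive
  Lon: 23 + 24.8406/60 = 23.4140100
  E → positive
Point 2:
  Lat: 54.932′ = 0.915533°; total 57.9155333
  N → positive
  Longitude: 88 + 32.052/60 = 88.5342000
  hemisphere W, so the sign is −
Point 3:
  Latitude: 0 + 44.51/60 = 0.7418333
  hemisphere S, so the sign is −
  Longitude: 53.69′ = 0.894833°; total 157.8948333
  E ⇒ keep positive
Point 4:
  Latitude: 16.33′ = 0.272167°; total 89.2721667
  hemisphere S, so the sign is −
  Longitude: 96 + 38.742/60 = 96.6457000
  W → negative

1. 88.631300, 23.414010
2. 57.915533, -88.534200
3. -0.741833, 157.894833
4. -89.272167, -96.645700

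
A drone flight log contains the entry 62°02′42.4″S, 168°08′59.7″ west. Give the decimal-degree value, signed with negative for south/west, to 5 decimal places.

φ: 62 + 2/60 + 42.4/3600 = 62.045111
S → negative
Longitude: 168° + 8/60 + 59.7/3600 = 168 + 0.133333 + 0.016583 = 168.149917
W → negative

-62.04511, -168.14992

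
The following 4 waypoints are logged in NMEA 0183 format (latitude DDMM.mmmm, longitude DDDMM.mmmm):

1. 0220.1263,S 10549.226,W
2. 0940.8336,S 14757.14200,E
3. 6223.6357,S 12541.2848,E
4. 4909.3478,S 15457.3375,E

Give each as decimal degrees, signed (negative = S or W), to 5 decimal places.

Point 1:
  Lat: split at 2 digits → 02° and 20.1263′; 2 + 20.1263/60 = 2.335438
  S → negative
  Longitude: split at 3 digits → 105° and 49.226′; 105 + 49.226/60 = 105.820433
  hemisphere W, so the sign is −
Point 2:
  Lat: degrees = first 2 digits = 9, minutes = 40.8336; 9 + 40.8336/60 = 9.680560
  S → negative
  Lon: degrees = first 3 digits = 147, minutes = 57.142; 147 + 57.142/60 = 147.952367
  E ⇒ keep positive
Point 3:
  φ: degrees = first 2 digits = 62, minutes = 23.6357; 62 + 23.6357/60 = 62.393928
  S ⇒ negate
  Lon: split at 3 digits → 125° and 41.2848′; 125 + 41.2848/60 = 125.688080
  E ⇒ keep positive
Point 4:
  Latitude: split at 2 digits → 49° and 9.3478′; 49 + 9.3478/60 = 49.155797
  S ⇒ negate
  Lon: degrees = first 3 digits = 154, minutes = 57.3375; 154 + 57.3375/60 = 154.955625
  E → positive

1. -2.33544, -105.82043
2. -9.68056, 147.95237
3. -62.39393, 125.68808
4. -49.15580, 154.95563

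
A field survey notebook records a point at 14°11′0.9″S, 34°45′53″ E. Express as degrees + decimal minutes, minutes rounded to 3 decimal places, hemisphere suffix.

14° 11.015′ S, 34° 45.883′ E

Lat: seconds/60 = 0.01500; minutes = 11 + 0.01500 = 11.01500
Lon: seconds/60 = 0.88333; minutes = 45 + 0.88333 = 45.88333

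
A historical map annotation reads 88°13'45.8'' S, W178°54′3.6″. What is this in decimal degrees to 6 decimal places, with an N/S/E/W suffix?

88.229389° S, 178.901000° W

Lat: 88° + 13/60 + 45.8/3600 = 88 + 0.216667 + 0.012722 = 88.2293889
Lon: 178 + 54/60 + 3.6/3600 = 178.9010000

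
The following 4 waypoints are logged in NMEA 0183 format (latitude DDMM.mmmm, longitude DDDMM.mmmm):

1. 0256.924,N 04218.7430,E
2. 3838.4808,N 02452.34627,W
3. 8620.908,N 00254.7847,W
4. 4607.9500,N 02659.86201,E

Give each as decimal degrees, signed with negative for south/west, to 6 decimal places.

1. 2.948733, 42.312383
2. 38.641347, -24.872438
3. 86.348467, -2.913078
4. 46.132500, 26.997700

Point 1:
  Latitude: degrees = first 2 digits = 2, minutes = 56.924; 2 + 56.924/60 = 2.9487333
  N ⇒ keep positive
  Longitude: degrees = first 3 digits = 42, minutes = 18.743; 42 + 18.743/60 = 42.3123833
  E → positive
Point 2:
  Latitude: degrees = first 2 digits = 38, minutes = 38.4808; 38 + 38.4808/60 = 38.6413467
  N → positive
  Longitude: split at 3 digits → 024° and 52.34627′; 24 + 52.34627/60 = 24.8724378
  hemisphere W, so the sign is −
Point 3:
  φ: degrees = first 2 digits = 86, minutes = 20.908; 86 + 20.908/60 = 86.3484667
  N → positive
  Lon: split at 3 digits → 002° and 54.7847′; 2 + 54.7847/60 = 2.9130783
  W → negative
Point 4:
  Lat: degrees = first 2 digits = 46, minutes = 7.95; 46 + 7.95/60 = 46.1325000
  N → positive
  Lon: split at 3 digits → 026° and 59.86201′; 26 + 59.86201/60 = 26.9977002
  E ⇒ keep positive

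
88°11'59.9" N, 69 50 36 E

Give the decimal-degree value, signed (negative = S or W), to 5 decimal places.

Latitude: 88° + 11/60 + 59.9/3600 = 88 + 0.183333 + 0.016639 = 88.199972
N ⇒ keep positive
Lon: 50′ + 36″ = 50.60000′; 69 + 50.60000/60 = 69.843333
E ⇒ keep positive

88.19997, 69.84333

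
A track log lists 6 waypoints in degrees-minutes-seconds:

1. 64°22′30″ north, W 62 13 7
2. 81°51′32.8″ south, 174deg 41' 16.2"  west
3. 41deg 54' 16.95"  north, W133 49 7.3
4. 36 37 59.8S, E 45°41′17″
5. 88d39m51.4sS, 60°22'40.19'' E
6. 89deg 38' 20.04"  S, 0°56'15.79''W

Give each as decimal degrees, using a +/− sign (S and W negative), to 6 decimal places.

Point 1:
  φ: 64° + 22/60 + 30/3600 = 64 + 0.366667 + 0.008333 = 64.3750000
  N → positive
  λ: 13′ + 7″ = 13.11667′; 62 + 13.11667/60 = 62.2186111
  W → negative
Point 2:
  Lat: 81 + 51/60 + 32.8/3600 = 81.8591111
  S ⇒ negate
  Longitude: 174° + 41/60 + 16.2/3600 = 174 + 0.683333 + 0.004500 = 174.6878333
  W ⇒ negate
Point 3:
  φ: 41 + 54/60 + 16.95/3600 = 41.9047083
  N ⇒ keep positive
  Longitude: 133 + 49/60 + 7.3/3600 = 133.8186944
  W → negative
Point 4:
  φ: 37′ + 59.8″ = 37.99667′; 36 + 37.99667/60 = 36.6332778
  hemisphere S, so the sign is −
  Longitude: 41′ + 17″ = 41.28333′; 45 + 41.28333/60 = 45.6880556
  E ⇒ keep positive
Point 5:
  φ: 88° + 39/60 + 51.4/3600 = 88 + 0.650000 + 0.014278 = 88.6642778
  S → negative
  λ: 60° + 22/60 + 40.19/3600 = 60 + 0.366667 + 0.011164 = 60.3778306
  E → positive
Point 6:
  φ: 38′ + 20.04″ = 38.33400′; 89 + 38.33400/60 = 89.6389000
  hemisphere S, so the sign is −
  λ: 0° + 56/60 + 15.79/3600 = 0 + 0.933333 + 0.004386 = 0.9377194
  W ⇒ negate

1. 64.375000, -62.218611
2. -81.859111, -174.687833
3. 41.904708, -133.818694
4. -36.633278, 45.688056
5. -88.664278, 60.377831
6. -89.638900, -0.937719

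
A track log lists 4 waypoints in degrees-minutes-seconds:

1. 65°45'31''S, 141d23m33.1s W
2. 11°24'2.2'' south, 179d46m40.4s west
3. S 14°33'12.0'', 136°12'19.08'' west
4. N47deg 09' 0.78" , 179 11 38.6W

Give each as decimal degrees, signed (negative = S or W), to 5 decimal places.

Point 1:
  φ: 65 + 45/60 + 31/3600 = 65.758611
  S ⇒ negate
  Lon: 141° + 23/60 + 33.1/3600 = 141 + 0.383333 + 0.009194 = 141.392528
  W → negative
Point 2:
  φ: 11° + 24/60 + 2.2/3600 = 11 + 0.400000 + 0.000611 = 11.400611
  S → negative
  Longitude: 46′ + 40.4″ = 46.67333′; 179 + 46.67333/60 = 179.777889
  hemisphere W, so the sign is −
Point 3:
  Lat: 14 + 33/60 + 12/3600 = 14.553333
  S → negative
  Lon: 136° + 12/60 + 19.08/3600 = 136 + 0.200000 + 0.005300 = 136.205300
  W ⇒ negate
Point 4:
  φ: 9′ + 0.78″ = 9.01300′; 47 + 9.01300/60 = 47.150217
  N → positive
  Lon: 179 + 11/60 + 38.6/3600 = 179.194056
  W ⇒ negate

1. -65.75861, -141.39253
2. -11.40061, -179.77789
3. -14.55333, -136.20530
4. 47.15022, -179.19406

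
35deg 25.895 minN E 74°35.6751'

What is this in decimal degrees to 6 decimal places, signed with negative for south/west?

Lat: 25.895′ = 0.431583°; total 35.4315833
N → positive
Longitude: 35.6751′ = 0.594585°; total 74.5945850
E → positive

35.431583, 74.594585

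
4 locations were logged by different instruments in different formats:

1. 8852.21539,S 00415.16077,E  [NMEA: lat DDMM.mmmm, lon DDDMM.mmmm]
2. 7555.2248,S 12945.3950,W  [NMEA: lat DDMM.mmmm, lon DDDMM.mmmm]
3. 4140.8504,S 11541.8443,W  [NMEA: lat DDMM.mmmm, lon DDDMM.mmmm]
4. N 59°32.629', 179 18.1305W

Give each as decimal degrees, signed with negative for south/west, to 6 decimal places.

Point 1:
  Latitude: split at 2 digits → 88° and 52.21539′; 88 + 52.21539/60 = 88.8702565
  hemisphere S, so the sign is −
  Longitude: split at 3 digits → 004° and 15.16077′; 4 + 15.16077/60 = 4.2526795
  E → positive
Point 2:
  Lat: split at 2 digits → 75° and 55.2248′; 75 + 55.2248/60 = 75.9204133
  S ⇒ negate
  Lon: degrees = first 3 digits = 129, minutes = 45.395; 129 + 45.395/60 = 129.7565833
  W ⇒ negate
Point 3:
  Latitude: split at 2 digits → 41° and 40.8504′; 41 + 40.8504/60 = 41.6808400
  S ⇒ negate
  Longitude: split at 3 digits → 115° and 41.8443′; 115 + 41.8443/60 = 115.6974050
  W ⇒ negate
Point 4:
  Latitude: 32.629′ = 0.543817°; total 59.5438167
  N ⇒ keep positive
  λ: 179 + 18.1305/60 = 179.3021750
  W → negative

1. -88.870257, 4.252680
2. -75.920413, -129.756583
3. -41.680840, -115.697405
4. 59.543817, -179.302175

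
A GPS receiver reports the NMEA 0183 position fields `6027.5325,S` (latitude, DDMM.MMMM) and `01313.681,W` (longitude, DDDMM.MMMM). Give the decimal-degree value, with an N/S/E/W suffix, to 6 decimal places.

60.458875° S, 13.228017° W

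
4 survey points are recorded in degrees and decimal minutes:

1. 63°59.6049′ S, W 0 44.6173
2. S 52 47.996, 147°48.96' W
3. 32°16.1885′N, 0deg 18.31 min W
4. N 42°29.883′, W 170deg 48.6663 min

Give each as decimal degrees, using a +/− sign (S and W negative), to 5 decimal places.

1. -63.99342, -0.74362
2. -52.79993, -147.81600
3. 32.26981, -0.30517
4. 42.49805, -170.81111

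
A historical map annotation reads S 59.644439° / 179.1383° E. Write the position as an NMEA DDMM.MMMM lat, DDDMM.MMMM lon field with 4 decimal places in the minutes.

φ: fractional part 0.644439 → 38.666340 minutes
Lon: 179° + 0.138300 × 60 = 179° 8.298000′

5938.6663,S / 17908.2980,E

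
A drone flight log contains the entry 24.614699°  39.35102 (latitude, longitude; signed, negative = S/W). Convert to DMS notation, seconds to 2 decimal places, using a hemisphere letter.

Lat: 0.614699° → 36.88194′; 0.88194 × 60 = 52.9164″
Longitude: 0.351020° → 21.06120′; 0.06120 × 60 = 3.6720″

24°36′52.92″ N, 39°21′3.67″ E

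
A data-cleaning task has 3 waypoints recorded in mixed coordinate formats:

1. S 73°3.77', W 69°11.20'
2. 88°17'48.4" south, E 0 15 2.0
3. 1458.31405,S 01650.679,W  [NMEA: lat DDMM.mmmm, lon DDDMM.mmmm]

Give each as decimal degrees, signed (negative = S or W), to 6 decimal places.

1. -73.062833, -69.186667
2. -88.296778, 0.250556
3. -14.971901, -16.844650

Point 1:
  Latitude: 3.77′ = 0.062833°; total 73.0628333
  hemisphere S, so the sign is −
  Longitude: 69 + 11.2/60 = 69.1866667
  W ⇒ negate
Point 2:
  φ: 17′ + 48.4″ = 17.80667′; 88 + 17.80667/60 = 88.2967778
  S → negative
  Longitude: 15′ + 2″ = 15.03333′; 0 + 15.03333/60 = 0.2505556
  E ⇒ keep positive
Point 3:
  Lat: split at 2 digits → 14° and 58.31405′; 14 + 58.31405/60 = 14.9719008
  S → negative
  λ: degrees = first 3 digits = 16, minutes = 50.679; 16 + 50.679/60 = 16.8446500
  W ⇒ negate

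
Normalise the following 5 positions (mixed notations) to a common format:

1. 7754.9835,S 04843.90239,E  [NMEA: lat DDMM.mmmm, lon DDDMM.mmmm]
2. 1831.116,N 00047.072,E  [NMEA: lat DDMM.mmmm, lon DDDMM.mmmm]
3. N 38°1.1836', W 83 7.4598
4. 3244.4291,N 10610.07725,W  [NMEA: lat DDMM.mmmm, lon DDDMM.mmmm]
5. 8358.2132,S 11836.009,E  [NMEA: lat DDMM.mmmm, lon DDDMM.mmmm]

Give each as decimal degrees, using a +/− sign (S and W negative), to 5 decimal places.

1. -77.91639, 48.73171
2. 18.51860, 0.78453
3. 38.01973, -83.12433
4. 32.74049, -106.16795
5. -83.97022, 118.60015

Point 1:
  Latitude: degrees = first 2 digits = 77, minutes = 54.9835; 77 + 54.9835/60 = 77.916392
  hemisphere S, so the sign is −
  Lon: split at 3 digits → 048° and 43.90239′; 48 + 43.90239/60 = 48.731707
  E → positive
Point 2:
  Lat: degrees = first 2 digits = 18, minutes = 31.116; 18 + 31.116/60 = 18.518600
  N ⇒ keep positive
  Longitude: degrees = first 3 digits = 0, minutes = 47.072; 0 + 47.072/60 = 0.784533
  E → positive
Point 3:
  φ: 1.1836′ = 0.019727°; total 38.019727
  N → positive
  λ: 83 + 7.4598/60 = 83.124330
  hemisphere W, so the sign is −
Point 4:
  Lat: split at 2 digits → 32° and 44.4291′; 32 + 44.4291/60 = 32.740485
  N ⇒ keep positive
  Longitude: split at 3 digits → 106° and 10.07725′; 106 + 10.07725/60 = 106.167954
  hemisphere W, so the sign is −
Point 5:
  φ: degrees = first 2 digits = 83, minutes = 58.2132; 83 + 58.2132/60 = 83.970220
  S ⇒ negate
  Longitude: split at 3 digits → 118° and 36.009′; 118 + 36.009/60 = 118.600150
  E → positive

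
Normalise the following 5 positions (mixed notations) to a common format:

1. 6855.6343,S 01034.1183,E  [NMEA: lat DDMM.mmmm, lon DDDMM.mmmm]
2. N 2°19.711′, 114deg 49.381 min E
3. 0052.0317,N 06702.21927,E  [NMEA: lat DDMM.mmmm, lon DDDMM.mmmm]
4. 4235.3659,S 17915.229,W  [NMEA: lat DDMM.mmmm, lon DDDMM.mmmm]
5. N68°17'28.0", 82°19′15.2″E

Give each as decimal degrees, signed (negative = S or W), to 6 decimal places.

1. -68.927238, 10.568638
2. 2.328517, 114.823017
3. 0.867195, 67.036988
4. -42.589432, -179.253817
5. 68.291111, 82.320889

Point 1:
  Lat: degrees = first 2 digits = 68, minutes = 55.6343; 68 + 55.6343/60 = 68.9272383
  S ⇒ negate
  Longitude: degrees = first 3 digits = 10, minutes = 34.1183; 10 + 34.1183/60 = 10.5686383
  E ⇒ keep positive
Point 2:
  φ: 19.711′ = 0.328517°; total 2.3285167
  N → positive
  λ: 114 + 49.381/60 = 114.8230167
  E ⇒ keep positive
Point 3:
  φ: split at 2 digits → 00° and 52.0317′; 0 + 52.0317/60 = 0.8671950
  N → positive
  Lon: split at 3 digits → 067° and 2.21927′; 67 + 2.21927/60 = 67.0369878
  E ⇒ keep positive
Point 4:
  φ: split at 2 digits → 42° and 35.3659′; 42 + 35.3659/60 = 42.5894317
  S ⇒ negate
  Longitude: degrees = first 3 digits = 179, minutes = 15.229; 179 + 15.229/60 = 179.2538167
  W ⇒ negate
Point 5:
  φ: 68° + 17/60 + 28/3600 = 68 + 0.283333 + 0.007778 = 68.2911111
  N ⇒ keep positive
  Longitude: 19′ + 15.2″ = 19.25333′; 82 + 19.25333/60 = 82.3208889
  E ⇒ keep positive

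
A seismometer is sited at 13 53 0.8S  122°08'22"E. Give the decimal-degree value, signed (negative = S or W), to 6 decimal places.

-13.883556, 122.139444

φ: 13° + 53/60 + 0.8/3600 = 13 + 0.883333 + 0.000222 = 13.8835556
hemisphere S, so the sign is −
λ: 122 + 8/60 + 22/3600 = 122.1394444
E ⇒ keep positive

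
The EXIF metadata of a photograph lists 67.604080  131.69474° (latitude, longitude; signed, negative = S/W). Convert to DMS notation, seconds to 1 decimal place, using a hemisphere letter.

67°36′14.7″ N, 131°41′41.1″ E

Latitude: 0.604080° → 36.24480′; 0.24480 × 60 = 14.688″
Lon: 0.694740° → 41.68440′; 0.68440 × 60 = 41.064″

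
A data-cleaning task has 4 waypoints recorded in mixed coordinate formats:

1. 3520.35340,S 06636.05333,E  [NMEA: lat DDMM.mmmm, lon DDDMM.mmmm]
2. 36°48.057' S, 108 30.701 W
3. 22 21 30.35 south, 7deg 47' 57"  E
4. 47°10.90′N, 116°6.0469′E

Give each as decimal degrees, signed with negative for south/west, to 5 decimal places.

1. -35.33922, 66.60089
2. -36.80095, -108.51168
3. -22.35843, 7.79917
4. 47.18167, 116.10078

Point 1:
  Latitude: degrees = first 2 digits = 35, minutes = 20.3534; 35 + 20.3534/60 = 35.339223
  hemisphere S, so the sign is −
  Lon: split at 3 digits → 066° and 36.05333′; 66 + 36.05333/60 = 66.600889
  E → positive
Point 2:
  Lat: 48.057′ = 0.800950°; total 36.800950
  S ⇒ negate
  Longitude: 30.701′ = 0.511683°; total 108.511683
  W ⇒ negate
Point 3:
  Lat: 22° + 21/60 + 30.35/3600 = 22 + 0.350000 + 0.008431 = 22.358431
  S ⇒ negate
  Lon: 7 + 47/60 + 57/3600 = 7.799167
  E ⇒ keep positive
Point 4:
  Lat: 47 + 10.9/60 = 47.181667
  N ⇒ keep positive
  Longitude: 6.0469′ = 0.100782°; total 116.100782
  E → positive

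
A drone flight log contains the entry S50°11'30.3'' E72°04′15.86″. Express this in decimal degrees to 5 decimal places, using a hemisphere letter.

Latitude: 50° + 11/60 + 30.3/3600 = 50 + 0.183333 + 0.008417 = 50.191750
λ: 4′ + 15.86″ = 4.26433′; 72 + 4.26433/60 = 72.071072

50.19175° S, 72.07107° E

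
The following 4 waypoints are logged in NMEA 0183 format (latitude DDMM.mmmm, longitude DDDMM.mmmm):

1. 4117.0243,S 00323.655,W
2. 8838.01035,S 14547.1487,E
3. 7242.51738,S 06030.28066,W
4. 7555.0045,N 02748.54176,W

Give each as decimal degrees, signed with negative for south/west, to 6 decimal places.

1. -41.283738, -3.394250
2. -88.633506, 145.785812
3. -72.708623, -60.504678
4. 75.916742, -27.809029

Point 1:
  Latitude: degrees = first 2 digits = 41, minutes = 17.0243; 41 + 17.0243/60 = 41.2837383
  S ⇒ negate
  λ: split at 3 digits → 003° and 23.655′; 3 + 23.655/60 = 3.3942500
  W ⇒ negate
Point 2:
  Latitude: degrees = first 2 digits = 88, minutes = 38.01035; 88 + 38.01035/60 = 88.6335058
  S ⇒ negate
  Longitude: split at 3 digits → 145° and 47.1487′; 145 + 47.1487/60 = 145.7858117
  E → positive
Point 3:
  Latitude: degrees = first 2 digits = 72, minutes = 42.51738; 72 + 42.51738/60 = 72.7086230
  S ⇒ negate
  Longitude: degrees = first 3 digits = 60, minutes = 30.28066; 60 + 30.28066/60 = 60.5046777
  W → negative
Point 4:
  Latitude: split at 2 digits → 75° and 55.0045′; 75 + 55.0045/60 = 75.9167417
  N → positive
  Lon: degrees = first 3 digits = 27, minutes = 48.54176; 27 + 48.54176/60 = 27.8090293
  hemisphere W, so the sign is −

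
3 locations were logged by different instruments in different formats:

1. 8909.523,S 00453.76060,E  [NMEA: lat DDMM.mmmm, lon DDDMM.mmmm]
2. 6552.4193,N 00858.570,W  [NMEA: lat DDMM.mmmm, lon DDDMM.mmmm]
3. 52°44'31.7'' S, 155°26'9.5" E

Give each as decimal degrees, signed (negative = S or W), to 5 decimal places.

1. -89.15872, 4.89601
2. 65.87366, -8.97617
3. -52.74214, 155.43597

Point 1:
  Latitude: degrees = first 2 digits = 89, minutes = 9.523; 89 + 9.523/60 = 89.158717
  S → negative
  λ: degrees = first 3 digits = 4, minutes = 53.7606; 4 + 53.7606/60 = 4.896010
  E → positive
Point 2:
  Latitude: split at 2 digits → 65° and 52.4193′; 65 + 52.4193/60 = 65.873655
  N ⇒ keep positive
  Longitude: degrees = first 3 digits = 8, minutes = 58.57; 8 + 58.57/60 = 8.976167
  W → negative
Point 3:
  Latitude: 52° + 44/60 + 31.7/3600 = 52 + 0.733333 + 0.008806 = 52.742139
  S ⇒ negate
  λ: 155 + 26/60 + 9.5/3600 = 155.435972
  E → positive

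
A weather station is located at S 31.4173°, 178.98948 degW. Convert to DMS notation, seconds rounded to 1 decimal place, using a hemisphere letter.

31°25′2.3″ S, 178°59′22.1″ W

Lat: whole degrees 31; 25.03800′ → 25′ and 2.280″
Longitude: 0.989480 × 60 = 59.36880′ → 59′, remainder × 60 = 22.128″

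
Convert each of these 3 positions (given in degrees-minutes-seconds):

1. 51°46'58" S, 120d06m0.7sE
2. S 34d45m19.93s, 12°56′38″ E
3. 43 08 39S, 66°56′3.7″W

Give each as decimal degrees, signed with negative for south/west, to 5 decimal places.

1. -51.78278, 120.10019
2. -34.75554, 12.94389
3. -43.14417, -66.93436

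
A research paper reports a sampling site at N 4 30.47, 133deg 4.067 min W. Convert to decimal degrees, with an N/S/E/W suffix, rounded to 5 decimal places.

4.50783° N, 133.06778° W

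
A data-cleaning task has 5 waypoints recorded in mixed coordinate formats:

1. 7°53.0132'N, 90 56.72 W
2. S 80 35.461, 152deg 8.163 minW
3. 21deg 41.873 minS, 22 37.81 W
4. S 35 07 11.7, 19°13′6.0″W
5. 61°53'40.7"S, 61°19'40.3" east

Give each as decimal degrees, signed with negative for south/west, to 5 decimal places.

1. 7.88355, -90.94533
2. -80.59102, -152.13605
3. -21.69788, -22.63017
4. -35.11992, -19.21833
5. -61.89464, 61.32786

Point 1:
  Latitude: 7 + 53.0132/60 = 7.883553
  N → positive
  Longitude: 90 + 56.72/60 = 90.945333
  W → negative
Point 2:
  Lat: 80 + 35.461/60 = 80.591017
  S → negative
  λ: 152 + 8.163/60 = 152.136050
  W ⇒ negate
Point 3:
  Lat: 21 + 41.873/60 = 21.697883
  S ⇒ negate
  Longitude: 37.81′ = 0.630167°; total 22.630167
  hemisphere W, so the sign is −
Point 4:
  Latitude: 35 + 7/60 + 11.7/3600 = 35.119917
  hemisphere S, so the sign is −
  λ: 19° + 13/60 + 6/3600 = 19 + 0.216667 + 0.001667 = 19.218333
  W → negative
Point 5:
  Latitude: 61 + 53/60 + 40.7/3600 = 61.894639
  S → negative
  λ: 61 + 19/60 + 40.3/3600 = 61.327861
  E ⇒ keep positive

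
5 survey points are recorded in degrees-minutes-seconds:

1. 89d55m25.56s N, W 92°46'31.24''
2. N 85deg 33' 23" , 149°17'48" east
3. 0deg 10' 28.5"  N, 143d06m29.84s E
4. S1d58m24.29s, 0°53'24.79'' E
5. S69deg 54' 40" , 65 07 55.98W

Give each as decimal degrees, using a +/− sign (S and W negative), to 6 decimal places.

1. 89.923767, -92.775344
2. 85.556389, 149.296667
3. 0.174583, 143.108289
4. -1.973414, 0.890219
5. -69.911111, -65.132217

Point 1:
  φ: 55′ + 25.56″ = 55.42600′; 89 + 55.42600/60 = 89.9237667
  N ⇒ keep positive
  Lon: 92 + 46/60 + 31.24/3600 = 92.7753444
  W ⇒ negate
Point 2:
  Lat: 85 + 33/60 + 23/3600 = 85.5563889
  N → positive
  λ: 149° + 17/60 + 48/3600 = 149 + 0.283333 + 0.013333 = 149.2966667
  E → positive
Point 3:
  φ: 0 + 10/60 + 28.5/3600 = 0.1745833
  N → positive
  λ: 6′ + 29.84″ = 6.49733′; 143 + 6.49733/60 = 143.1082889
  E ⇒ keep positive
Point 4:
  φ: 1 + 58/60 + 24.29/3600 = 1.9734139
  hemisphere S, so the sign is −
  Longitude: 0° + 53/60 + 24.79/3600 = 0 + 0.883333 + 0.006886 = 0.8902194
  E ⇒ keep positive
Point 5:
  Latitude: 69 + 54/60 + 40/3600 = 69.9111111
  S ⇒ negate
  Lon: 65 + 7/60 + 55.98/3600 = 65.1322167
  W → negative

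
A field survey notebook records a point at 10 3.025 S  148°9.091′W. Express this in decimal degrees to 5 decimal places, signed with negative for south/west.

-10.05042, -148.15152

Latitude: 10 + 3.025/60 = 10.050417
hemisphere S, so the sign is −
Lon: 9.091′ = 0.151517°; total 148.151517
W → negative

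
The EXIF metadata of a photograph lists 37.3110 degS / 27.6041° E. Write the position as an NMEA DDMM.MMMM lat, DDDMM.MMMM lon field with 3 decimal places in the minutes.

3718.660,S / 02736.246,E

Latitude: minutes = (37.311000 − 37) × 60 = 18.66000
λ: fractional part 0.604100 → 36.24600 minutes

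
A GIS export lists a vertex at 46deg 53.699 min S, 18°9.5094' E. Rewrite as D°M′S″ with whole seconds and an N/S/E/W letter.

46°53′42″ S, 18°09′31″ E

Latitude: fractional minutes 0.69900 × 60 = 41.94″
Longitude: fractional minutes 0.50940 × 60 = 30.56″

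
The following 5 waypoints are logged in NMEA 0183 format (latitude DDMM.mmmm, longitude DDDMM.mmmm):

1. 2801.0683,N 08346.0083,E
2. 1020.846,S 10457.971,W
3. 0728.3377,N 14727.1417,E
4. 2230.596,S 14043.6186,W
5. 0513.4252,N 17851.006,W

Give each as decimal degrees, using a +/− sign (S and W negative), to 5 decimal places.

Point 1:
  Lat: degrees = first 2 digits = 28, minutes = 1.0683; 28 + 1.0683/60 = 28.017805
  N ⇒ keep positive
  Longitude: degrees = first 3 digits = 83, minutes = 46.0083; 83 + 46.0083/60 = 83.766805
  E → positive
Point 2:
  Lat: degrees = first 2 digits = 10, minutes = 20.846; 10 + 20.846/60 = 10.347433
  hemisphere S, so the sign is −
  Lon: split at 3 digits → 104° and 57.971′; 104 + 57.971/60 = 104.966183
  W → negative
Point 3:
  φ: degrees = first 2 digits = 7, minutes = 28.3377; 7 + 28.3377/60 = 7.472295
  N → positive
  Longitude: split at 3 digits → 147° and 27.1417′; 147 + 27.1417/60 = 147.452362
  E ⇒ keep positive
Point 4:
  Latitude: degrees = first 2 digits = 22, minutes = 30.596; 22 + 30.596/60 = 22.509933
  S → negative
  λ: split at 3 digits → 140° and 43.6186′; 140 + 43.6186/60 = 140.726977
  W → negative
Point 5:
  φ: split at 2 digits → 05° and 13.4252′; 5 + 13.4252/60 = 5.223753
  N → positive
  Longitude: degrees = first 3 digits = 178, minutes = 51.006; 178 + 51.006/60 = 178.850100
  W ⇒ negate

1. 28.01781, 83.76681
2. -10.34743, -104.96618
3. 7.47230, 147.45236
4. -22.50993, -140.72698
5. 5.22375, -178.85010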